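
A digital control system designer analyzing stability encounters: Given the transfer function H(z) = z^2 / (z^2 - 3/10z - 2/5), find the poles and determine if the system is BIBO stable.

Poles are roots of the denominator: z^2 - 3/10z - 2/5 = 0.
Quadratic formula: z = [-(-3/10) +/- sqrt((-3/10)^2 - 4*(-2/5))] / 2
Discriminant = 9/100 + 8/5 = 169/100; sqrt = 13/10.
z = (3/10 +/- 13/10) / 2 => z = 4/5 or z = -1/2.
|p1| = 1/2, |p2| = 4/5.
For BIBO stability, all poles must lie inside the unit circle (|p| < 1).
System is STABLE since both |p| < 1.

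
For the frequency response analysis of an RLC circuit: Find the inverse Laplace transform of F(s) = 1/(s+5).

Standard pair: k/(s+a) <-> k*e^(-at)*u(t)
With k=1, a=5: f(t) = e^(-5t)*u(t)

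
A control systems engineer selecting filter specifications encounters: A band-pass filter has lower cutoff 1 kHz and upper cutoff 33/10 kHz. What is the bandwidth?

Bandwidth = f_high - f_low
= 33/10 kHz - 1 kHz = 23/10 kHz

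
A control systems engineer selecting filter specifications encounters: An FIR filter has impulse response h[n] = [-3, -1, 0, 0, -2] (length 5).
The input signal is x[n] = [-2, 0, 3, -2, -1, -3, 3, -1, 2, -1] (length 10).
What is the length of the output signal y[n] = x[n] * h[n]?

For linear convolution, the output length is:
len(y) = len(x) + len(h) - 1 = 10 + 5 - 1 = 14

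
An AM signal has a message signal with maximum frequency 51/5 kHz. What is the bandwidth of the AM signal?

In AM (double-sideband), the bandwidth is twice the message frequency.
BW = 2 * f_m = 2 * 51/5 kHz = 102/5 kHz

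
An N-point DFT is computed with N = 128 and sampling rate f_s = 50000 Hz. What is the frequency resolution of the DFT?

DFT frequency resolution = f_s / N
= 50000 / 128 = 3125/8 Hz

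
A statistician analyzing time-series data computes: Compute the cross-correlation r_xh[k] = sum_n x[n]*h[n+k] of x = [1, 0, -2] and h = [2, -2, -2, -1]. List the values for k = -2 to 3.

Both sequences indexed from 0 and zero outside their support.
Lags with overlap: k = -2 to 3.
  r_xh[-2] = x[2]*h[0] = -4
  r_xh[-1] = x[1]*h[0] + x[2]*h[1] = 4
  r_xh[0] = x[0]*h[0] + x[1]*h[1] + x[2]*h[2] = 6
  r_xh[1] = x[0]*h[1] + x[1]*h[2] + x[2]*h[3] = 0
  r_xh[2] = x[0]*h[2] + x[1]*h[3] = -2
  r_xh[3] = x[0]*h[3] = -1
r_xh = [-4, 4, 6, 0, -2, -1] (for k = -2, ..., 3)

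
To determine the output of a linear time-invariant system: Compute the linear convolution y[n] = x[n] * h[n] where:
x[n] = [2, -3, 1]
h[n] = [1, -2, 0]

y[n] = sum_k x[k]*h[n-k]. Output length = len(x) + len(h) - 1 = 3 + 3 - 1 = 5.
y[0] = 2*1 = 2
y[1] = -3*1 + 2*-2 = -7
y[2] = 1*1 + -3*-2 + 2*0 = 7
y[3] = 1*-2 + -3*0 = -2
y[4] = 1*0 = 0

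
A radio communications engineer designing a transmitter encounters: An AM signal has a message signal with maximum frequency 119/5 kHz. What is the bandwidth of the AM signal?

In AM (double-sideband), the bandwidth is twice the message frequency.
BW = 2 * f_m = 2 * 119/5 kHz = 238/5 kHz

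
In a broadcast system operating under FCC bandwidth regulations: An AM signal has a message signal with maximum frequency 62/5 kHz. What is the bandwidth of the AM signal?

In AM (double-sideband), the bandwidth is twice the message frequency.
BW = 2 * f_m = 2 * 62/5 kHz = 124/5 kHz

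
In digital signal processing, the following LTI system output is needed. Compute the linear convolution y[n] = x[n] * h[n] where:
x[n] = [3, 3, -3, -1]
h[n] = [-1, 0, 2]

y[n] = sum_k x[k]*h[n-k]. Output length = len(x) + len(h) - 1 = 4 + 3 - 1 = 6.
y[0] = 3*-1 = -3
y[1] = 3*-1 + 3*0 = -3
y[2] = -3*-1 + 3*0 + 3*2 = 9
y[3] = -1*-1 + -3*0 + 3*2 = 7
y[4] = -1*0 + -3*2 = -6
y[5] = -1*2 = -2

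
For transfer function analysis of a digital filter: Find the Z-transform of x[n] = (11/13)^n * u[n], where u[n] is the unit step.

The Z-transform of a^n * u[n] is z/(z-a) for |z| > |a|.
Here a = 11/13, so X(z) = z/(z - (11/13)) = 13z/(13z - 11)
ROC: |z| > 11/13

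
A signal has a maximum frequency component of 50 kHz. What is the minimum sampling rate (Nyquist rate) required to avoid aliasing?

By the Nyquist-Shannon sampling theorem,
the minimum sampling rate (Nyquist rate) must be at least 2 * f_max.
Nyquist rate = 2 * 50 kHz = 100 kHz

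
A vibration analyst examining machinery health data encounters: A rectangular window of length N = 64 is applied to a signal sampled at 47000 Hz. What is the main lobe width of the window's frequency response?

For a rectangular window of length N,
the main lobe width in frequency is 2*f_s/N.
= 2*47000/64 = 5875/4 Hz
This determines the minimum frequency separation for resolving two sinusoids.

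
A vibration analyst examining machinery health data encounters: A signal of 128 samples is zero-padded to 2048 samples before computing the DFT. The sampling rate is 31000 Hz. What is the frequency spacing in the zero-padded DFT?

Original DFT: N = 128, resolution = f_s/N = 31000/128 = 3875/16 Hz
Zero-padded DFT: N = 2048, resolution = f_s/N = 31000/2048 = 3875/256 Hz
Zero-padding interpolates the spectrum (finer frequency grid)
but does NOT improve the true spectral resolution (ability to resolve close frequencies).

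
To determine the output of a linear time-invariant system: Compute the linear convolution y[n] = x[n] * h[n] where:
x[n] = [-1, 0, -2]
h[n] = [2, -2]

y[n] = sum_k x[k]*h[n-k]. Output length = len(x) + len(h) - 1 = 3 + 2 - 1 = 4.
y[0] = -1*2 = -2
y[1] = 0*2 + -1*-2 = 2
y[2] = -2*2 + 0*-2 = -4
y[3] = -2*-2 = 4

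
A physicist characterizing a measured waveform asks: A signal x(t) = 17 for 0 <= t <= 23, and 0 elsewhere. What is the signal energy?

Energy = integral of |x(t)|^2 dt over the signal duration
= 17^2 * 23 = 289 * 23 = 6647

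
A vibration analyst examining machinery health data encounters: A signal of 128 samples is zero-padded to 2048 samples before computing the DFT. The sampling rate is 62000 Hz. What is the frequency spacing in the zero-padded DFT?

Original DFT: N = 128, resolution = f_s/N = 62000/128 = 3875/8 Hz
Zero-padded DFT: N = 2048, resolution = f_s/N = 62000/2048 = 3875/128 Hz
Zero-padding interpolates the spectrum (finer frequency grid)
but does NOT improve the true spectral resolution (ability to resolve close frequencies).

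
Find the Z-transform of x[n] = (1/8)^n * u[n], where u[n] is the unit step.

The Z-transform of a^n * u[n] is z/(z-a) for |z| > |a|.
Here a = 1/8, so X(z) = z/(z - (1/8)) = 8z/(8z - 1)
ROC: |z| > 1/8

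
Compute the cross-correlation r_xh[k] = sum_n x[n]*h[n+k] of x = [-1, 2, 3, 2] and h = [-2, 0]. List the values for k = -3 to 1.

Both sequences indexed from 0 and zero outside their support.
Lags with overlap: k = -3 to 1.
  r_xh[-3] = x[3]*h[0] = -4
  r_xh[-2] = x[2]*h[0] + x[3]*h[1] = -6
  r_xh[-1] = x[1]*h[0] + x[2]*h[1] = -4
  r_xh[0] = x[0]*h[0] + x[1]*h[1] = 2
  r_xh[1] = x[0]*h[1] = 0
r_xh = [-4, -6, -4, 2, 0] (for k = -3, ..., 1)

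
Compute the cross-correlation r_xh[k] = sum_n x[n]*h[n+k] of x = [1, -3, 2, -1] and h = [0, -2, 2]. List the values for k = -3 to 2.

Both sequences indexed from 0 and zero outside their support.
Lags with overlap: k = -3 to 2.
  r_xh[-3] = x[3]*h[0] = 0
  r_xh[-2] = x[2]*h[0] + x[3]*h[1] = 2
  r_xh[-1] = x[1]*h[0] + x[2]*h[1] + x[3]*h[2] = -6
  r_xh[0] = x[0]*h[0] + x[1]*h[1] + x[2]*h[2] = 10
  r_xh[1] = x[0]*h[1] + x[1]*h[2] = -8
  r_xh[2] = x[0]*h[2] = 2
r_xh = [0, 2, -6, 10, -8, 2] (for k = -3, ..., 2)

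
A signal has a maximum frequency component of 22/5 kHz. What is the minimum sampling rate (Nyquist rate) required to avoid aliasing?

By the Nyquist-Shannon sampling theorem,
the minimum sampling rate (Nyquist rate) must be at least 2 * f_max.
Nyquist rate = 2 * 22/5 kHz = 44/5 kHz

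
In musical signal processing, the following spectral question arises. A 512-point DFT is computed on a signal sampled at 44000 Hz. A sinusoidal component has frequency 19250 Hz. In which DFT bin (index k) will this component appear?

DFT frequency resolution = f_s/N = 44000/512 = 1375/16 Hz
Bin index k = f_signal / resolution = 19250 / 1375/16 = 224
The signal frequency 19250 Hz falls in DFT bin k = 224.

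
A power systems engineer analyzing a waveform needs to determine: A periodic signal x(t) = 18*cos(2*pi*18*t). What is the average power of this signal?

Average power of A*cos(wt) is A^2/2.
P = 18^2 / 2 = 324/2 = 162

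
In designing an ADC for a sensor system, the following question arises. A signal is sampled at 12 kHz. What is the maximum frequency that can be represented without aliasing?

The maximum frequency that can be represented without aliasing
is the Nyquist frequency: f_max = f_s / 2 = 12 kHz / 2 = 6 kHz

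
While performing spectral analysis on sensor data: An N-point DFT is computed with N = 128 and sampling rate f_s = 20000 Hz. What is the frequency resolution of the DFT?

DFT frequency resolution = f_s / N
= 20000 / 128 = 625/4 Hz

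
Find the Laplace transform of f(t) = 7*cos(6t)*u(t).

Standard pair: cos(wt)*u(t) <-> s/(s^2+w^2)
With w = 6: L{7*cos(6t)*u(t)} = 7s/(s^2+36)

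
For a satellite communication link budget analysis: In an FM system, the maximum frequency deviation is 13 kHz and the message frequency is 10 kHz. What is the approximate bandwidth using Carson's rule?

Carson's rule: BW = 2*(delta_f + f_m)
= 2*(13 + 10) kHz = 46 kHz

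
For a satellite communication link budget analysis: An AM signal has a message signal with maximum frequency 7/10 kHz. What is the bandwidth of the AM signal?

In AM (double-sideband), the bandwidth is twice the message frequency.
BW = 2 * f_m = 2 * 7/10 kHz = 7/5 kHz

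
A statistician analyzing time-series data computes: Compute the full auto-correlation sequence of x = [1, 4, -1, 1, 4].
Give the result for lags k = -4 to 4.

r_xx[k] = sum_m x[m]*x[m+k], indexed from 0, for k = -4 to 4:
  r_xx[-4] = x[4]*x[0] = 4
  r_xx[-3] = x[3]*x[0] + x[4]*x[1] = 17
  r_xx[-2] = x[2]*x[0] + x[3]*x[1] + x[4]*x[2] = -1
  r_xx[-1] = x[1]*x[0] + x[2]*x[1] + x[3]*x[2] + x[4]*x[3] = 3
  r_xx[0] = x[0]*x[0] + x[1]*x[1] + x[2]*x[2] + x[3]*x[3] + x[4]*x[4] = 35
  r_xx[1] = x[0]*x[1] + x[1]*x[2] + x[2]*x[3] + x[3]*x[4] = 3
  r_xx[2] = x[0]*x[2] + x[1]*x[3] + x[2]*x[4] = -1
  r_xx[3] = x[0]*x[3] + x[1]*x[4] = 17
  r_xx[4] = x[0]*x[4] = 4
r_xx = [4, 17, -1, 3, 35, 3, -1, 17, 4]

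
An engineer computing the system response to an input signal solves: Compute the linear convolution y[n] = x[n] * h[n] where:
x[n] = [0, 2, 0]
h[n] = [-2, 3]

y[n] = sum_k x[k]*h[n-k]. Output length = len(x) + len(h) - 1 = 3 + 2 - 1 = 4.
y[0] = 0*-2 = 0
y[1] = 2*-2 + 0*3 = -4
y[2] = 0*-2 + 2*3 = 6
y[3] = 0*3 = 0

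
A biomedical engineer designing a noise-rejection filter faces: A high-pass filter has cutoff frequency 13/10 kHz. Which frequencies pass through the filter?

A high-pass filter passes all frequencies above the cutoff frequency 13/10 kHz and attenuates lower frequencies.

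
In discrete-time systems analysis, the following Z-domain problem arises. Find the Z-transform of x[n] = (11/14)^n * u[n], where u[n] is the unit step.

The Z-transform of a^n * u[n] is z/(z-a) for |z| > |a|.
Here a = 11/14, so X(z) = z/(z - (11/14)) = 14z/(14z - 11)
ROC: |z| > 11/14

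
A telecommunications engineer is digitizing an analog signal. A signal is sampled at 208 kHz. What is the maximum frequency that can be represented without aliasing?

The maximum frequency that can be represented without aliasing
is the Nyquist frequency: f_max = f_s / 2 = 208 kHz / 2 = 104 kHz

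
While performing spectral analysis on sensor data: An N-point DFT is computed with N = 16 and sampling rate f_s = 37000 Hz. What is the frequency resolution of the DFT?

DFT frequency resolution = f_s / N
= 37000 / 16 = 4625/2 Hz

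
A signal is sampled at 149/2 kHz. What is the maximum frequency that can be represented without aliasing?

The maximum frequency that can be represented without aliasing
is the Nyquist frequency: f_max = f_s / 2 = 149/2 kHz / 2 = 149/4 kHz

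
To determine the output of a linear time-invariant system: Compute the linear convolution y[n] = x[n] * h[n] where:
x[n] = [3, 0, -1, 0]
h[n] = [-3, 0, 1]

y[n] = sum_k x[k]*h[n-k]. Output length = len(x) + len(h) - 1 = 4 + 3 - 1 = 6.
y[0] = 3*-3 = -9
y[1] = 0*-3 + 3*0 = 0
y[2] = -1*-3 + 0*0 + 3*1 = 6
y[3] = 0*-3 + -1*0 + 0*1 = 0
y[4] = 0*0 + -1*1 = -1
y[5] = 0*1 = 0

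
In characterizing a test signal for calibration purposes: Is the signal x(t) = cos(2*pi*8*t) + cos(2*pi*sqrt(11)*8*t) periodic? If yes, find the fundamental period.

f1 = 8 Hz, f2 = 8*sqrt(11) Hz
Ratio f2/f1 = sqrt(11), which is irrational.
Since the frequency ratio is irrational, no common period exists.
The signal is not periodic.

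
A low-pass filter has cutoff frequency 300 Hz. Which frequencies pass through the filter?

A low-pass filter passes all frequencies below the cutoff frequency 300 Hz and attenuates higher frequencies.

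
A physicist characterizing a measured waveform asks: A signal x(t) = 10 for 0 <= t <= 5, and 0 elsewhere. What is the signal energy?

Energy = integral of |x(t)|^2 dt over the signal duration
= 10^2 * 5 = 100 * 5 = 500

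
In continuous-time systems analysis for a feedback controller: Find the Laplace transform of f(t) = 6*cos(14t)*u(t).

Standard pair: cos(wt)*u(t) <-> s/(s^2+w^2)
With w = 14: L{6*cos(14t)*u(t)} = 6s/(s^2+196)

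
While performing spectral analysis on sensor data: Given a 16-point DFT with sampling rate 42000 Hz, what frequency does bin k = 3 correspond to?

The frequency of DFT bin k is: f_k = k * f_s / N
f_3 = 3 * 42000 / 16 = 7875 Hz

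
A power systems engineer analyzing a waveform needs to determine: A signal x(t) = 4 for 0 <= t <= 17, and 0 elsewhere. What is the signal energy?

Energy = integral of |x(t)|^2 dt over the signal duration
= 4^2 * 17 = 16 * 17 = 272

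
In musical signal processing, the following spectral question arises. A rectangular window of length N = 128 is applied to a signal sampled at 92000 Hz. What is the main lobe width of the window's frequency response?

For a rectangular window of length N,
the main lobe width in frequency is 2*f_s/N.
= 2*92000/128 = 2875/2 Hz
This determines the minimum frequency separation for resolving two sinusoids.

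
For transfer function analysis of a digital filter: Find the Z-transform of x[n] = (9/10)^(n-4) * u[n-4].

Time-shifting property: if X(z) = Z{x[n]}, then Z{x[n-d]} = z^(-d) * X(z)
X(z) = z/(z - 9/10) for x[n] = (9/10)^n * u[n]
Z{x[n-4]} = z^(-4) * z/(z - 9/10) = z^(-3)/(z - 9/10)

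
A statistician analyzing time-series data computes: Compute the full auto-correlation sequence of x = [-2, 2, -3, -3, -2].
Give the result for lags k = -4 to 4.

r_xx[k] = sum_m x[m]*x[m+k], indexed from 0, for k = -4 to 4:
  r_xx[-4] = x[4]*x[0] = 4
  r_xx[-3] = x[3]*x[0] + x[4]*x[1] = 2
  r_xx[-2] = x[2]*x[0] + x[3]*x[1] + x[4]*x[2] = 6
  r_xx[-1] = x[1]*x[0] + x[2]*x[1] + x[3]*x[2] + x[4]*x[3] = 5
  r_xx[0] = x[0]*x[0] + x[1]*x[1] + x[2]*x[2] + x[3]*x[3] + x[4]*x[4] = 30
  r_xx[1] = x[0]*x[1] + x[1]*x[2] + x[2]*x[3] + x[3]*x[4] = 5
  r_xx[2] = x[0]*x[2] + x[1]*x[3] + x[2]*x[4] = 6
  r_xx[3] = x[0]*x[3] + x[1]*x[4] = 2
  r_xx[4] = x[0]*x[4] = 4
r_xx = [4, 2, 6, 5, 30, 5, 6, 2, 4]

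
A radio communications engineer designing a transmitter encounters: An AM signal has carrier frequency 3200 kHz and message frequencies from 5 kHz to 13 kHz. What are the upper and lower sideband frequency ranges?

Upper sideband (USB) = fc + [fm_low, fm_high] = 3200 + [5, 13] = [3205, 3213] kHz
Lower sideband (LSB) = fc - [fm_high, fm_low] = 3200 - [13, 5] = [3187, 3195] kHz
Total occupied spectrum: 3187 kHz to 3213 kHz (plus carrier at 3200 kHz)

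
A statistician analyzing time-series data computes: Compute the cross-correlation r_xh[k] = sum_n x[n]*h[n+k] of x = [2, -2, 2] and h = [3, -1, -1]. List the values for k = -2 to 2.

Both sequences indexed from 0 and zero outside their support.
Lags with overlap: k = -2 to 2.
  r_xh[-2] = x[2]*h[0] = 6
  r_xh[-1] = x[1]*h[0] + x[2]*h[1] = -8
  r_xh[0] = x[0]*h[0] + x[1]*h[1] + x[2]*h[2] = 6
  r_xh[1] = x[0]*h[1] + x[1]*h[2] = 0
  r_xh[2] = x[0]*h[2] = -2
r_xh = [6, -8, 6, 0, -2] (for k = -2, ..., 2)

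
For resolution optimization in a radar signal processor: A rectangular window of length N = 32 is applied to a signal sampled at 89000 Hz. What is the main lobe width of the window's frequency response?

For a rectangular window of length N,
the main lobe width in frequency is 2*f_s/N.
= 2*89000/32 = 11125/2 Hz
This determines the minimum frequency separation for resolving two sinusoids.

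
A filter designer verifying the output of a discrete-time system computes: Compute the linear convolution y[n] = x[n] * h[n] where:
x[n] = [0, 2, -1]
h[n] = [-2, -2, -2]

y[n] = sum_k x[k]*h[n-k]. Output length = len(x) + len(h) - 1 = 3 + 3 - 1 = 5.
y[0] = 0*-2 = 0
y[1] = 2*-2 + 0*-2 = -4
y[2] = -1*-2 + 2*-2 + 0*-2 = -2
y[3] = -1*-2 + 2*-2 = -2
y[4] = -1*-2 = 2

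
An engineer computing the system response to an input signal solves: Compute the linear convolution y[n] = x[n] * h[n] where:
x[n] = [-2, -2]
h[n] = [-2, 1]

y[n] = sum_k x[k]*h[n-k]. Output length = len(x) + len(h) - 1 = 2 + 2 - 1 = 3.
y[0] = -2*-2 = 4
y[1] = -2*-2 + -2*1 = 2
y[2] = -2*1 = -2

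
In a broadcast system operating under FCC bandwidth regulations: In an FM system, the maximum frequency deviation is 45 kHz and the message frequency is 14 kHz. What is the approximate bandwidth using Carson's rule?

Carson's rule: BW = 2*(delta_f + f_m)
= 2*(45 + 14) kHz = 118 kHz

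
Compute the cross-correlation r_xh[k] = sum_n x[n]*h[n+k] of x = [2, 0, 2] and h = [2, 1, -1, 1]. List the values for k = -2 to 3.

Both sequences indexed from 0 and zero outside their support.
Lags with overlap: k = -2 to 3.
  r_xh[-2] = x[2]*h[0] = 4
  r_xh[-1] = x[1]*h[0] + x[2]*h[1] = 2
  r_xh[0] = x[0]*h[0] + x[1]*h[1] + x[2]*h[2] = 2
  r_xh[1] = x[0]*h[1] + x[1]*h[2] + x[2]*h[3] = 4
  r_xh[2] = x[0]*h[2] + x[1]*h[3] = -2
  r_xh[3] = x[0]*h[3] = 2
r_xh = [4, 2, 2, 4, -2, 2] (for k = -2, ..., 3)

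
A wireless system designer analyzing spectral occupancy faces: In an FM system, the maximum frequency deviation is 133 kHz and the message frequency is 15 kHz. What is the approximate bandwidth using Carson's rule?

Carson's rule: BW = 2*(delta_f + f_m)
= 2*(133 + 15) kHz = 296 kHz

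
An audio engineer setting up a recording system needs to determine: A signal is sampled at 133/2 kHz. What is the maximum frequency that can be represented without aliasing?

The maximum frequency that can be represented without aliasing
is the Nyquist frequency: f_max = f_s / 2 = 133/2 kHz / 2 = 133/4 kHz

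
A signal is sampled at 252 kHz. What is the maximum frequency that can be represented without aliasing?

The maximum frequency that can be represented without aliasing
is the Nyquist frequency: f_max = f_s / 2 = 252 kHz / 2 = 126 kHz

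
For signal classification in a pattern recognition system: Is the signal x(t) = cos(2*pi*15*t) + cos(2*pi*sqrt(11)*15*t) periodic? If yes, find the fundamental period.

f1 = 15 Hz, f2 = 15*sqrt(11) Hz
Ratio f2/f1 = sqrt(11), which is irrational.
Since the frequency ratio is irrational, no common period exists.
The signal is not periodic.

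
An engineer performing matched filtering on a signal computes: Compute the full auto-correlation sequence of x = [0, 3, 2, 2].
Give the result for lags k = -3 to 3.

r_xx[k] = sum_m x[m]*x[m+k], indexed from 0, for k = -3 to 3:
  r_xx[-3] = x[3]*x[0] = 0
  r_xx[-2] = x[2]*x[0] + x[3]*x[1] = 6
  r_xx[-1] = x[1]*x[0] + x[2]*x[1] + x[3]*x[2] = 10
  r_xx[0] = x[0]*x[0] + x[1]*x[1] + x[2]*x[2] + x[3]*x[3] = 17
  r_xx[1] = x[0]*x[1] + x[1]*x[2] + x[2]*x[3] = 10
  r_xx[2] = x[0]*x[2] + x[1]*x[3] = 6
  r_xx[3] = x[0]*x[3] = 0
r_xx = [0, 6, 10, 17, 10, 6, 0]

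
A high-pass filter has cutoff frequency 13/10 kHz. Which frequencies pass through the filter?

A high-pass filter passes all frequencies above the cutoff frequency 13/10 kHz and attenuates lower frequencies.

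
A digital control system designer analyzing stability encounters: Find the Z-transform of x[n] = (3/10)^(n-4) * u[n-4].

Time-shifting property: if X(z) = Z{x[n]}, then Z{x[n-d]} = z^(-d) * X(z)
X(z) = z/(z - 3/10) for x[n] = (3/10)^n * u[n]
Z{x[n-4]} = z^(-4) * z/(z - 3/10) = z^(-3)/(z - 3/10)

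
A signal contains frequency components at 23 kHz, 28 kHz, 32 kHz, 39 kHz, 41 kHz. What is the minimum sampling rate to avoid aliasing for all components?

The highest frequency component is f_max = 41 kHz.
Nyquist rate = 2 * f_max = 2 * 41 kHz = 82 kHz.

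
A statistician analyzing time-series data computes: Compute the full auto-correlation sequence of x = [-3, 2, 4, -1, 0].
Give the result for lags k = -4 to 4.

r_xx[k] = sum_m x[m]*x[m+k], indexed from 0, for k = -4 to 4:
  r_xx[-4] = x[4]*x[0] = 0
  r_xx[-3] = x[3]*x[0] + x[4]*x[1] = 3
  r_xx[-2] = x[2]*x[0] + x[3]*x[1] + x[4]*x[2] = -14
  r_xx[-1] = x[1]*x[0] + x[2]*x[1] + x[3]*x[2] + x[4]*x[3] = -2
  r_xx[0] = x[0]*x[0] + x[1]*x[1] + x[2]*x[2] + x[3]*x[3] + x[4]*x[4] = 30
  r_xx[1] = x[0]*x[1] + x[1]*x[2] + x[2]*x[3] + x[3]*x[4] = -2
  r_xx[2] = x[0]*x[2] + x[1]*x[3] + x[2]*x[4] = -14
  r_xx[3] = x[0]*x[3] + x[1]*x[4] = 3
  r_xx[4] = x[0]*x[4] = 0
r_xx = [0, 3, -14, -2, 30, -2, -14, 3, 0]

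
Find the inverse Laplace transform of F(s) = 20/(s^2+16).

Standard pair: w/(s^2+w^2) <-> sin(wt)*u(t)
Recognize w^2 = 16, so w = 4; numerator 20 = 5*4.
f(t) = 5*sin(4t)*u(t)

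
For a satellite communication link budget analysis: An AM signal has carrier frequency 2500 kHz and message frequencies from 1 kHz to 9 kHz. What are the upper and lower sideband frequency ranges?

Upper sideband (USB) = fc + [fm_low, fm_high] = 2500 + [1, 9] = [2501, 2509] kHz
Lower sideband (LSB) = fc - [fm_high, fm_low] = 2500 - [9, 1] = [2491, 2499] kHz
Total occupied spectrum: 2491 kHz to 2509 kHz (plus carrier at 2500 kHz)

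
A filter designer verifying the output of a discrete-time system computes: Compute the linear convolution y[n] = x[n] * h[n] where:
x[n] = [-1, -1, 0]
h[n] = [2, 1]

y[n] = sum_k x[k]*h[n-k]. Output length = len(x) + len(h) - 1 = 3 + 2 - 1 = 4.
y[0] = -1*2 = -2
y[1] = -1*2 + -1*1 = -3
y[2] = 0*2 + -1*1 = -1
y[3] = 0*1 = 0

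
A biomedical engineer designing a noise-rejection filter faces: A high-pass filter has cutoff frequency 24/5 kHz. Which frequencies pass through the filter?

A high-pass filter passes all frequencies above the cutoff frequency 24/5 kHz and attenuates lower frequencies.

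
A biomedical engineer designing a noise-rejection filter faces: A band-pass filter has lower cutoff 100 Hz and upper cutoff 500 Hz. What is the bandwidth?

Bandwidth = f_high - f_low
= 500 Hz - 100 Hz = 400 Hz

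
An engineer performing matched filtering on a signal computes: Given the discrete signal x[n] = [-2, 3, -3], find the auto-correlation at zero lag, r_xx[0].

The auto-correlation at zero lag r_xx[0] equals the signal energy.
r_xx[0] = sum of x[n]^2 = (-2)^2 + 3^2 + (-3)^2
= 4 + 9 + 9 = 22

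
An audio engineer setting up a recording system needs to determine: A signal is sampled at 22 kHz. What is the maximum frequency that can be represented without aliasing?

The maximum frequency that can be represented without aliasing
is the Nyquist frequency: f_max = f_s / 2 = 22 kHz / 2 = 11 kHz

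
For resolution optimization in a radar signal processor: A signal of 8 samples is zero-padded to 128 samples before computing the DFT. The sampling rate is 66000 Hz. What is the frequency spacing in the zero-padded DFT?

Original DFT: N = 8, resolution = f_s/N = 66000/8 = 8250 Hz
Zero-padded DFT: N = 128, resolution = f_s/N = 66000/128 = 4125/8 Hz
Zero-padding interpolates the spectrum (finer frequency grid)
but does NOT improve the true spectral resolution (ability to resolve close frequencies).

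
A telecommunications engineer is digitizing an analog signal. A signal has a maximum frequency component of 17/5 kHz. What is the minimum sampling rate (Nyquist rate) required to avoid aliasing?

By the Nyquist-Shannon sampling theorem,
the minimum sampling rate (Nyquist rate) must be at least 2 * f_max.
Nyquist rate = 2 * 17/5 kHz = 34/5 kHz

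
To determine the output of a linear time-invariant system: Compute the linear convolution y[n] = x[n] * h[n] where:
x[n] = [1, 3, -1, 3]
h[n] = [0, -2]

y[n] = sum_k x[k]*h[n-k]. Output length = len(x) + len(h) - 1 = 4 + 2 - 1 = 5.
y[0] = 1*0 = 0
y[1] = 3*0 + 1*-2 = -2
y[2] = -1*0 + 3*-2 = -6
y[3] = 3*0 + -1*-2 = 2
y[4] = 3*-2 = -6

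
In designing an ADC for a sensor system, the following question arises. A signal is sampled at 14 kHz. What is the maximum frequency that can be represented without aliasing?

The maximum frequency that can be represented without aliasing
is the Nyquist frequency: f_max = f_s / 2 = 14 kHz / 2 = 7 kHz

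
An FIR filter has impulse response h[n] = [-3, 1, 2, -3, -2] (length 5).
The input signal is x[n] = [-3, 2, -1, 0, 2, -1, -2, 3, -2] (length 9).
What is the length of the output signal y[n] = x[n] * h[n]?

For linear convolution, the output length is:
len(y) = len(x) + len(h) - 1 = 9 + 5 - 1 = 13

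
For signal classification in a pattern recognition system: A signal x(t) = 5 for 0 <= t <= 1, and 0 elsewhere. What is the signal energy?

Energy = integral of |x(t)|^2 dt over the signal duration
= 5^2 * 1 = 25 * 1 = 25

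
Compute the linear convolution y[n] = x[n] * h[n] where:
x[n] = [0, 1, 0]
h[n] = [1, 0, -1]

y[n] = sum_k x[k]*h[n-k]. Output length = len(x) + len(h) - 1 = 3 + 3 - 1 = 5.
y[0] = 0*1 = 0
y[1] = 1*1 + 0*0 = 1
y[2] = 0*1 + 1*0 + 0*-1 = 0
y[3] = 0*0 + 1*-1 = -1
y[4] = 0*-1 = 0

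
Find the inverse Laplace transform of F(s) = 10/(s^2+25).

Standard pair: w/(s^2+w^2) <-> sin(wt)*u(t)
Recognize w^2 = 25, so w = 5; numerator 10 = 2*5.
f(t) = 2*sin(5t)*u(t)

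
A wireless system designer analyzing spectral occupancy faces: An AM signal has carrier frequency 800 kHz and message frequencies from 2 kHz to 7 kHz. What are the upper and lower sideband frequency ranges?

Upper sideband (USB) = fc + [fm_low, fm_high] = 800 + [2, 7] = [802, 807] kHz
Lower sideband (LSB) = fc - [fm_high, fm_low] = 800 - [7, 2] = [793, 798] kHz
Total occupied spectrum: 793 kHz to 807 kHz (plus carrier at 800 kHz)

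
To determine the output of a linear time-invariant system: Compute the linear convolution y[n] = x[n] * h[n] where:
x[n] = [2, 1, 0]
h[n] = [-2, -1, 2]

y[n] = sum_k x[k]*h[n-k]. Output length = len(x) + len(h) - 1 = 3 + 3 - 1 = 5.
y[0] = 2*-2 = -4
y[1] = 1*-2 + 2*-1 = -4
y[2] = 0*-2 + 1*-1 + 2*2 = 3
y[3] = 0*-1 + 1*2 = 2
y[4] = 0*2 = 0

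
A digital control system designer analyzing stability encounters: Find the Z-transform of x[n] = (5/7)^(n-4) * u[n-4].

Time-shifting property: if X(z) = Z{x[n]}, then Z{x[n-d]} = z^(-d) * X(z)
X(z) = z/(z - 5/7) for x[n] = (5/7)^n * u[n]
Z{x[n-4]} = z^(-4) * z/(z - 5/7) = z^(-3)/(z - 5/7)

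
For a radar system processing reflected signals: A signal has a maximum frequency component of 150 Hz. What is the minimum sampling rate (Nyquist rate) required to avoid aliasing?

By the Nyquist-Shannon sampling theorem,
the minimum sampling rate (Nyquist rate) must be at least 2 * f_max.
Nyquist rate = 2 * 150 Hz = 300 Hz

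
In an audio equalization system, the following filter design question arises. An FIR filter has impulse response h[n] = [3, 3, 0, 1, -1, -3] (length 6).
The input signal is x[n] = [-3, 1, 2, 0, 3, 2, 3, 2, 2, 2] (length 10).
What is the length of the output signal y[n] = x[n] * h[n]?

For linear convolution, the output length is:
len(y) = len(x) + len(h) - 1 = 10 + 6 - 1 = 15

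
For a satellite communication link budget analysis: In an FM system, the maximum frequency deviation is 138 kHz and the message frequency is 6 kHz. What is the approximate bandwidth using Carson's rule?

Carson's rule: BW = 2*(delta_f + f_m)
= 2*(138 + 6) kHz = 288 kHz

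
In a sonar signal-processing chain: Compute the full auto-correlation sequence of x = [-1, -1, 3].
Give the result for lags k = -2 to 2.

r_xx[k] = sum_m x[m]*x[m+k], indexed from 0, for k = -2 to 2:
  r_xx[-2] = x[2]*x[0] = -3
  r_xx[-1] = x[1]*x[0] + x[2]*x[1] = -2
  r_xx[0] = x[0]*x[0] + x[1]*x[1] + x[2]*x[2] = 11
  r_xx[1] = x[0]*x[1] + x[1]*x[2] = -2
  r_xx[2] = x[0]*x[2] = -3
r_xx = [-3, -2, 11, -2, -3]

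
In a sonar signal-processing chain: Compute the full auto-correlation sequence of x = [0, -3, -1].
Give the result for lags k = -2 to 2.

r_xx[k] = sum_m x[m]*x[m+k], indexed from 0, for k = -2 to 2:
  r_xx[-2] = x[2]*x[0] = 0
  r_xx[-1] = x[1]*x[0] + x[2]*x[1] = 3
  r_xx[0] = x[0]*x[0] + x[1]*x[1] + x[2]*x[2] = 10
  r_xx[1] = x[0]*x[1] + x[1]*x[2] = 3
  r_xx[2] = x[0]*x[2] = 0
r_xx = [0, 3, 10, 3, 0]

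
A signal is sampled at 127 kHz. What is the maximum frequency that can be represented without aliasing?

The maximum frequency that can be represented without aliasing
is the Nyquist frequency: f_max = f_s / 2 = 127 kHz / 2 = 127/2 kHz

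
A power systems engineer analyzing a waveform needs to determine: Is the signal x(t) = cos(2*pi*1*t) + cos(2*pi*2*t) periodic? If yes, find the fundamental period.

f1 = 1 Hz, f2 = 2 Hz
Period T1 = 1/1, T2 = 1/2
Ratio T1/T2 = 2/1, which is rational.
The signal is periodic with fundamental period T = 1/GCD(1,2) = 1 s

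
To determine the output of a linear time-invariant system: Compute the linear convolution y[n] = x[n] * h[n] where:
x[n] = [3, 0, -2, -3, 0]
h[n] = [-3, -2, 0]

y[n] = sum_k x[k]*h[n-k]. Output length = len(x) + len(h) - 1 = 5 + 3 - 1 = 7.
y[0] = 3*-3 = -9
y[1] = 0*-3 + 3*-2 = -6
y[2] = -2*-3 + 0*-2 + 3*0 = 6
y[3] = -3*-3 + -2*-2 + 0*0 = 13
y[4] = 0*-3 + -3*-2 + -2*0 = 6
y[5] = 0*-2 + -3*0 = 0
y[6] = 0*0 = 0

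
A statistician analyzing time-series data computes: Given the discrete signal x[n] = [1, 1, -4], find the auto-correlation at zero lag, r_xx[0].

The auto-correlation at zero lag r_xx[0] equals the signal energy.
r_xx[0] = sum of x[n]^2 = 1^2 + 1^2 + (-4)^2
= 1 + 1 + 16 = 18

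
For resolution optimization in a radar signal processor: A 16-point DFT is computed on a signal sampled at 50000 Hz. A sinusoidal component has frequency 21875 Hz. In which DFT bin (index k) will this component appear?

DFT frequency resolution = f_s/N = 50000/16 = 3125 Hz
Bin index k = f_signal / resolution = 21875 / 3125 = 7
The signal frequency 21875 Hz falls in DFT bin k = 7.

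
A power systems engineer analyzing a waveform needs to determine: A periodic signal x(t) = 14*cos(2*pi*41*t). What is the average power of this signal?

Average power of A*cos(wt) is A^2/2.
P = 14^2 / 2 = 196/2 = 98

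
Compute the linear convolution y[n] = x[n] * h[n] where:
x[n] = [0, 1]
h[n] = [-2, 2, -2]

y[n] = sum_k x[k]*h[n-k]. Output length = len(x) + len(h) - 1 = 2 + 3 - 1 = 4.
y[0] = 0*-2 = 0
y[1] = 1*-2 + 0*2 = -2
y[2] = 1*2 + 0*-2 = 2
y[3] = 1*-2 = -2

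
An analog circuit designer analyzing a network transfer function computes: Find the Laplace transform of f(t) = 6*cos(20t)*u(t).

Standard pair: cos(wt)*u(t) <-> s/(s^2+w^2)
With w = 20: L{6*cos(20t)*u(t)} = 6s/(s^2+400)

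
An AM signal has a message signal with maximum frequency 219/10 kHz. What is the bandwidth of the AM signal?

In AM (double-sideband), the bandwidth is twice the message frequency.
BW = 2 * f_m = 2 * 219/10 kHz = 219/5 kHz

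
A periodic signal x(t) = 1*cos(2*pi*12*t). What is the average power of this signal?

Average power of A*cos(wt) is A^2/2.
P = 1^2 / 2 = 1/2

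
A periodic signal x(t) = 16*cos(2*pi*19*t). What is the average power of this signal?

Average power of A*cos(wt) is A^2/2.
P = 16^2 / 2 = 256/2 = 128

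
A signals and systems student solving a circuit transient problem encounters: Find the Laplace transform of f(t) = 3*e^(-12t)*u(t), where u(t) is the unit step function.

Standard Laplace transform pair:
e^(-at)*u(t) <-> 1/(s+a)
With a = 12: L{3*e^(-12t)*u(t)} = 3/(s+12), ROC: Re(s) > -12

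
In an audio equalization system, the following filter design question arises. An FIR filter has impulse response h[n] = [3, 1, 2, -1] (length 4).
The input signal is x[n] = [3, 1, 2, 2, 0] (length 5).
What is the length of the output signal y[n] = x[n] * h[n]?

For linear convolution, the output length is:
len(y) = len(x) + len(h) - 1 = 5 + 4 - 1 = 8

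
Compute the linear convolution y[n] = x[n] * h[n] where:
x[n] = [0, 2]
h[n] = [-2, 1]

y[n] = sum_k x[k]*h[n-k]. Output length = len(x) + len(h) - 1 = 2 + 2 - 1 = 3.
y[0] = 0*-2 = 0
y[1] = 2*-2 + 0*1 = -4
y[2] = 2*1 = 2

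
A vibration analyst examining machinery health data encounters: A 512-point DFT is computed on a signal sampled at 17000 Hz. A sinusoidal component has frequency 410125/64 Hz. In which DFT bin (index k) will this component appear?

DFT frequency resolution = f_s/N = 17000/512 = 2125/64 Hz
Bin index k = f_signal / resolution = 410125/64 / 2125/64 = 193
The signal frequency 410125/64 Hz falls in DFT bin k = 193.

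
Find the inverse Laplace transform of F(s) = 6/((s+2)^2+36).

Standard pair: w/((s+a)^2+w^2) <-> e^(-at)*sin(wt)*u(t)
With a=2, w=6: f(t) = e^(-2t)*sin(6t)*u(t)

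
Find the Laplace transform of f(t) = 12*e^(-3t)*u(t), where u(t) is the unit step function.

Standard Laplace transform pair:
e^(-at)*u(t) <-> 1/(s+a)
With a = 3: L{12*e^(-3t)*u(t)} = 12/(s+3), ROC: Re(s) > -3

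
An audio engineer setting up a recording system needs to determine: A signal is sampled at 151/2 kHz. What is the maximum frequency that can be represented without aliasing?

The maximum frequency that can be represented without aliasing
is the Nyquist frequency: f_max = f_s / 2 = 151/2 kHz / 2 = 151/4 kHz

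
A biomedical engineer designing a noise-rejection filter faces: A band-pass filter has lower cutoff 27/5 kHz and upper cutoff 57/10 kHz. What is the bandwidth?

Bandwidth = f_high - f_low
= 57/10 kHz - 27/5 kHz = 3/10 kHz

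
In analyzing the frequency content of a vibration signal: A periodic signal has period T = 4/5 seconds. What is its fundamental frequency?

The fundamental frequency is the reciprocal of the period.
f = 1/T = 1/(4/5) = 5/4 Hz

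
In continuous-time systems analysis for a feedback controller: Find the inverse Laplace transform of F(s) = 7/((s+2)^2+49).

Standard pair: w/((s+a)^2+w^2) <-> e^(-at)*sin(wt)*u(t)
With a=2, w=7: f(t) = e^(-2t)*sin(7t)*u(t)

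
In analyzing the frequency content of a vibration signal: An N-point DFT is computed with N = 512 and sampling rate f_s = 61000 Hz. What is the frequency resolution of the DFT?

DFT frequency resolution = f_s / N
= 61000 / 512 = 7625/64 Hz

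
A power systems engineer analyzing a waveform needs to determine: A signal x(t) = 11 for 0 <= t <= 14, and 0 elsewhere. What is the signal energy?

Energy = integral of |x(t)|^2 dt over the signal duration
= 11^2 * 14 = 121 * 14 = 1694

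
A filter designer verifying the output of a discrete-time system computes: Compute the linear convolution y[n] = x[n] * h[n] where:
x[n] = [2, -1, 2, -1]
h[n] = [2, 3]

y[n] = sum_k x[k]*h[n-k]. Output length = len(x) + len(h) - 1 = 4 + 2 - 1 = 5.
y[0] = 2*2 = 4
y[1] = -1*2 + 2*3 = 4
y[2] = 2*2 + -1*3 = 1
y[3] = -1*2 + 2*3 = 4
y[4] = -1*3 = -3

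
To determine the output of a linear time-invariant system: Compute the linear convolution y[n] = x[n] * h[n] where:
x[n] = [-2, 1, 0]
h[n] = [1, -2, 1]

y[n] = sum_k x[k]*h[n-k]. Output length = len(x) + len(h) - 1 = 3 + 3 - 1 = 5.
y[0] = -2*1 = -2
y[1] = 1*1 + -2*-2 = 5
y[2] = 0*1 + 1*-2 + -2*1 = -4
y[3] = 0*-2 + 1*1 = 1
y[4] = 0*1 = 0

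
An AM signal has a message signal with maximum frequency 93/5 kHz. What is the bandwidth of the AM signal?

In AM (double-sideband), the bandwidth is twice the message frequency.
BW = 2 * f_m = 2 * 93/5 kHz = 186/5 kHz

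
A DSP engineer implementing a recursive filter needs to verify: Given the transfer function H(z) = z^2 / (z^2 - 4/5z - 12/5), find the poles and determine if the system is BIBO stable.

Poles are roots of the denominator: z^2 - 4/5z - 12/5 = 0.
Quadratic formula: z = [-(-4/5) +/- sqrt((-4/5)^2 - 4*(-12/5))] / 2
Discriminant = 16/25 + 48/5 = 256/25; sqrt = 16/5.
z = (4/5 +/- 16/5) / 2 => z = 2 or z = -6/5.
|p1| = 6/5, |p2| = 2.
For BIBO stability, all poles must lie inside the unit circle (|p| < 1).
System is UNSTABLE since at least one |p| >= 1.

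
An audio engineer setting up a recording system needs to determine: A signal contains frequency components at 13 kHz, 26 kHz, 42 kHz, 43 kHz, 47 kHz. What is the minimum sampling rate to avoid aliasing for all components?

The highest frequency component is f_max = 47 kHz.
Nyquist rate = 2 * f_max = 2 * 47 kHz = 94 kHz.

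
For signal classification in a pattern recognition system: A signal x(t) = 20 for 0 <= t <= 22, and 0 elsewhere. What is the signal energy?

Energy = integral of |x(t)|^2 dt over the signal duration
= 20^2 * 22 = 400 * 22 = 8800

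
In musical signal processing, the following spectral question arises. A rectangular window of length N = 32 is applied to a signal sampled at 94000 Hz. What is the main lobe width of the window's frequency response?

For a rectangular window of length N,
the main lobe width in frequency is 2*f_s/N.
= 2*94000/32 = 5875 Hz
This determines the minimum frequency separation for resolving two sinusoids.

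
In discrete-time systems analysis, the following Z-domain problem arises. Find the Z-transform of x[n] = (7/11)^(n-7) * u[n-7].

Time-shifting property: if X(z) = Z{x[n]}, then Z{x[n-d]} = z^(-d) * X(z)
X(z) = z/(z - 7/11) for x[n] = (7/11)^n * u[n]
Z{x[n-7]} = z^(-7) * z/(z - 7/11) = z^(-6)/(z - 7/11)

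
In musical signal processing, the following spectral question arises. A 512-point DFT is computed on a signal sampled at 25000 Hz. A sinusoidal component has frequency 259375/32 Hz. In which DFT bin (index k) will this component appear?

DFT frequency resolution = f_s/N = 25000/512 = 3125/64 Hz
Bin index k = f_signal / resolution = 259375/32 / 3125/64 = 166
The signal frequency 259375/32 Hz falls in DFT bin k = 166.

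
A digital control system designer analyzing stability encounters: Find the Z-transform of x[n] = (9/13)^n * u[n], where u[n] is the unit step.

The Z-transform of a^n * u[n] is z/(z-a) for |z| > |a|.
Here a = 9/13, so X(z) = z/(z - (9/13)) = 13z/(13z - 9)
ROC: |z| > 9/13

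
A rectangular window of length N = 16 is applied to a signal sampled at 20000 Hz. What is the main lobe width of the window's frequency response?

For a rectangular window of length N,
the main lobe width in frequency is 2*f_s/N.
= 2*20000/16 = 2500 Hz
This determines the minimum frequency separation for resolving two sinusoids.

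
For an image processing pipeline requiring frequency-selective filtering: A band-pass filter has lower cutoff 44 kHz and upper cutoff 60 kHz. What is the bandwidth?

Bandwidth = f_high - f_low
= 60 kHz - 44 kHz = 16 kHz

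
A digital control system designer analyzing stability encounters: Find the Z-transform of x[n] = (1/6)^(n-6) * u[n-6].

Time-shifting property: if X(z) = Z{x[n]}, then Z{x[n-d]} = z^(-d) * X(z)
X(z) = z/(z - 1/6) for x[n] = (1/6)^n * u[n]
Z{x[n-6]} = z^(-6) * z/(z - 1/6) = z^(-5)/(z - 1/6)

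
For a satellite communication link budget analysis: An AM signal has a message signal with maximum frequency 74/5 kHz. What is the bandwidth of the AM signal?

In AM (double-sideband), the bandwidth is twice the message frequency.
BW = 2 * f_m = 2 * 74/5 kHz = 148/5 kHz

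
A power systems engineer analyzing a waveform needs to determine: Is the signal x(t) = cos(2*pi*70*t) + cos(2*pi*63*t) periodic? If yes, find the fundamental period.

f1 = 70 Hz, f2 = 63 Hz
Period T1 = 1/70, T2 = 1/63
Ratio T1/T2 = 63/70, which is rational.
The signal is periodic with fundamental period T = 1/GCD(70,63) = 1/7 s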